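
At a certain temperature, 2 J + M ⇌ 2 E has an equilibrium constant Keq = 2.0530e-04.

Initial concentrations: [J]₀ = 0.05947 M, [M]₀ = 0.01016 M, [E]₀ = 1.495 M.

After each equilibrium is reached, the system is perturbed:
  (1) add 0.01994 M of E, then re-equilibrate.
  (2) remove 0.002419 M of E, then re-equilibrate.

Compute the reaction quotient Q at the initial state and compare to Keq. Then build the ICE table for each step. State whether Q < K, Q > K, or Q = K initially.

Q₀ = 6.2200e+04; Q > K (proceeds reverse)

Q₀ = 6.2200e+04 vs Keq = 2.0530e-04 ⇒ Q>K, reverse
Step 1:
                  J         M         E
  Initial   0.05947   0.01016     1.495
  Change      1.476     0.738    -1.476
  Equil       1.535    0.7481   0.01903
  solve Keq expr → x = -0.738; check Q = 2.0530e-04
Then add 0.01994 M of E.
Step 2:
                  J         M         E
  Initial     1.535    0.7481   0.03897
  Change    0.01957  0.009786  -0.01957
  Equil       1.555    0.7579    0.0194
  solve Keq expr → x = -0.009786; check Q = 2.0530e-04
Then remove 0.002419 M of E.
Step 3:
                  J         M         E
  Initial     1.555    0.7579   0.01698
  Change  -0.002374 -0.001187  0.002374
  Equil       1.553    0.7567   0.01935
  solve Keq expr → x = 0.001187; check Q = 2.0530e-04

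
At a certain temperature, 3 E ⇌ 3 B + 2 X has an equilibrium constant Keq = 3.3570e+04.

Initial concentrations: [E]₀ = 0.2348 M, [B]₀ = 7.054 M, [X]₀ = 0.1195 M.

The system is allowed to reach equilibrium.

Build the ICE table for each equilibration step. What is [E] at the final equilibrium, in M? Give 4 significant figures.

Q₀ = 387.2 vs Keq = 3.3570e+04 ⇒ Q<K, forward
Step 1:
                   E          B          X
  init        0.2348      7.054     0.1195
  Δ           -0.153      0.153      0.102
  eq         0.08179      7.207     0.2215
  solve Keq expr → x = 0.051; check Q = 3.3570e+04

[E]_eq = 0.08179 M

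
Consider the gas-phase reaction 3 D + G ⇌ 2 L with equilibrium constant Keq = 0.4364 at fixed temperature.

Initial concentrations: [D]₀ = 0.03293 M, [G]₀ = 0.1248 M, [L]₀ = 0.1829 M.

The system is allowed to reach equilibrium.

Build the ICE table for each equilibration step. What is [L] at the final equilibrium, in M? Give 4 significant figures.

[L]_eq = 0.03708 M

Q₀ = 7507 vs Keq = 0.4364 ⇒ Q>K, reverse
Step 1:
                   D          G          L
  I          0.03293     0.1248     0.1829
  C           0.2187    0.07291    -0.1458
  E           0.2517     0.1977    0.03708
  solve Keq expr → x = -0.07291; check Q = 0.4364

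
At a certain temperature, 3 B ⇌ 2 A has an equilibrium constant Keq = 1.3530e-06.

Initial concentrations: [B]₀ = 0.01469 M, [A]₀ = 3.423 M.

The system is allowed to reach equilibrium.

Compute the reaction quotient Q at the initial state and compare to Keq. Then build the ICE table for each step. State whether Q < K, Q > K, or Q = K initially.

Q₀ = 3.6961e+06 vs Keq = 1.3530e-06 ⇒ Q>K, reverse
Step 1:
                  B         A
  init      0.01469     3.423
  Δ           5.114    -3.409
  eq          5.129   0.01351
  solve Keq expr → x = -1.705; check Q = 1.3530e-06

Q₀ = 3.6961e+06; Q > K (proceeds reverse)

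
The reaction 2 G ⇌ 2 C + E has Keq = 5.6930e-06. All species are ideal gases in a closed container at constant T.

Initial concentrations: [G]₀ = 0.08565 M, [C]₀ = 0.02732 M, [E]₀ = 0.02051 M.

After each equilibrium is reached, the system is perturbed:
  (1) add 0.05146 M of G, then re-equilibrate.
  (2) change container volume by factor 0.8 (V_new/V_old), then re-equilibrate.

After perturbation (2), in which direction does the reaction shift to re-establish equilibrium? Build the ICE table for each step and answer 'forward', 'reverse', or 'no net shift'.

Q₀ = 0.002087 vs Keq = 5.6930e-06 ⇒ Q>K, reverse
Step 1:
                   G          C          E
  init       0.08565    0.02732    0.02051
  Δ          0.02444   -0.02444   -0.01222
  eq          0.1101   0.002884   0.008292
  solve Keq expr → x = -0.01222; check Q = 5.6930e-06
Then add 0.05146 M of G.
Step 2:
                   G          C          E
  init        0.1615   0.002884   0.008292
  Δ        -0.001176   0.001176 5.8802e-04
  eq          0.1604   0.004061    0.00888
  solve Keq expr → x = 5.8802e-04; check Q = 5.6930e-06
Then change container volume by factor 0.8 (V_new/V_old).
Step 3:
                   G          C          E
  init        0.2005   0.005076     0.0111
  Δ       4.7554e-04 -4.7554e-04 -2.3777e-04
  eq          0.2009     0.0046    0.01086
  solve Keq expr → x = -2.3777e-04; check Q = 5.6930e-06

Direction: reverse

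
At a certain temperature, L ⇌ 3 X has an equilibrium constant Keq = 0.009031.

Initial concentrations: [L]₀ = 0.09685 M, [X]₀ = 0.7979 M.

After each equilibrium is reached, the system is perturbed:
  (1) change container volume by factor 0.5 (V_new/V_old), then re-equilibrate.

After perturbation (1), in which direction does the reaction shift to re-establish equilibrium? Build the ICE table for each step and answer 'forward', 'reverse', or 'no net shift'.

Direction: reverse

Q₀ = 5.245 vs Keq = 0.009031 ⇒ Q>K, reverse
Step 1:
                   L          X
  Initial    0.09685     0.7979
  Change      0.2187    -0.6561
  Equil       0.3156     0.1418
  solve Keq expr → x = -0.2187; check Q = 0.009031
Then change container volume by factor 0.5 (V_new/V_old).
Step 2:
                   L          X
  Initial     0.6311     0.2836
  Change     0.03393    -0.1018
  Equil        0.665     0.1818
  solve Keq expr → x = -0.03393; check Q = 0.009031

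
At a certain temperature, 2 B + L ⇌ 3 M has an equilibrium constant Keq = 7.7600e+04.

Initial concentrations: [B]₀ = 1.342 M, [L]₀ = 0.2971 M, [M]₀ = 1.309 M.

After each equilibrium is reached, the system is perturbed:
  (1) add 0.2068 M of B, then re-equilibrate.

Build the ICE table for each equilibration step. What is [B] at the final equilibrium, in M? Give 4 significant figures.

[B]_eq = 0.9549 M

Q₀ = 4.192 vs Keq = 7.7600e+04 ⇒ Q<K, forward
Step 1:
                   B          L          M
  I            1.342     0.2971      1.309
  C          -0.5937    -0.2969     0.8906
  E           0.7483 2.4491e-04        2.2
  solve Keq expr → x = 0.2969; check Q = 7.7600e+04
Then add 0.2068 M of B.
Step 2:
                   B          L          M
  I           0.9551 2.4491e-04        2.2
  C       -1.8892e-04 -9.4459e-05 2.8338e-04
  E           0.9549 1.5045e-04        2.2
  solve Keq expr → x = 9.4459e-05; check Q = 7.7600e+04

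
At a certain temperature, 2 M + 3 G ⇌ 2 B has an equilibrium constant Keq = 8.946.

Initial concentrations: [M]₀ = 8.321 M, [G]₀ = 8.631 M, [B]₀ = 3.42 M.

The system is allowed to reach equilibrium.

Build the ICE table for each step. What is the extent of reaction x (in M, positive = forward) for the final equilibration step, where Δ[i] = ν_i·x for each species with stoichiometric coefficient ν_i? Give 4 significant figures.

Q₀ = 2.6273e-04 vs Keq = 8.946 ⇒ Q<K, forward
Step 1:
                    M           G           B
  Initial       8.321       8.631        3.42
  Change       -5.134      -7.701       5.134
  Equil         3.187      0.9303       8.554
  solve Keq expr → x = 2.567; check Q = 8.946

x = 2.567 M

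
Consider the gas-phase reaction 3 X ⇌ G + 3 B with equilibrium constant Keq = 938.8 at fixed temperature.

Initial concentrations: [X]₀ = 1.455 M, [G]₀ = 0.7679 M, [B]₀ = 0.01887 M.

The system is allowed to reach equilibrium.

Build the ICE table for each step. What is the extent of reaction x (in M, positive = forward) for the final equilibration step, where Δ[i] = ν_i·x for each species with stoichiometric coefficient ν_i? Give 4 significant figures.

Q₀ = 1.6751e-06 vs Keq = 938.8 ⇒ Q<K, forward
Step 1:
                   X          G          B
  init         1.455     0.7679    0.01887
  Δ           -1.311     0.4368      1.311
  eq          0.1445      1.205      1.329
  solve Keq expr → x = 0.4368; check Q = 938.8

x = 0.4368 M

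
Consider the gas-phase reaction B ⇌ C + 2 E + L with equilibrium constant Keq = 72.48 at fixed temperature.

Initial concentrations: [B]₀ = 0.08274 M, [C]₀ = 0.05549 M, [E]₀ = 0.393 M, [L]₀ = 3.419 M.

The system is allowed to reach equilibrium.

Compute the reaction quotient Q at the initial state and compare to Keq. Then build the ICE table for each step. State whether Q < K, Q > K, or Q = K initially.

Q₀ = 0.3541 vs Keq = 72.48 ⇒ Q<K, forward
Step 1:
                    B           C           E           L
  I           0.08274     0.05549       0.393       3.419
  C          -0.08072     0.08072      0.1614     0.08072
  E          0.002022      0.1362      0.5544         3.5
  solve Keq expr → x = 0.08072; check Q = 72.48

Q₀ = 0.3541; Q < K (proceeds forward)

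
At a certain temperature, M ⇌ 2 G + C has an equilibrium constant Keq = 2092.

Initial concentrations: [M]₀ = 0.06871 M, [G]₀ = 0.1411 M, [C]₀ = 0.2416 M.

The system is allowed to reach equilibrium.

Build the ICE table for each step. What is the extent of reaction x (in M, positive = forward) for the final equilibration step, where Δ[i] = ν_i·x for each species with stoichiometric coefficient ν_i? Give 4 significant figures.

Q₀ = 0.07001 vs Keq = 2092 ⇒ Q<K, forward
Step 1:
                    M           G           C
  I           0.06871      0.1411      0.2416
  C           -0.0687      0.1374      0.0687
  E        1.1504e-05      0.2785      0.3103
  solve Keq expr → x = 0.0687; check Q = 2092

x = 0.0687 M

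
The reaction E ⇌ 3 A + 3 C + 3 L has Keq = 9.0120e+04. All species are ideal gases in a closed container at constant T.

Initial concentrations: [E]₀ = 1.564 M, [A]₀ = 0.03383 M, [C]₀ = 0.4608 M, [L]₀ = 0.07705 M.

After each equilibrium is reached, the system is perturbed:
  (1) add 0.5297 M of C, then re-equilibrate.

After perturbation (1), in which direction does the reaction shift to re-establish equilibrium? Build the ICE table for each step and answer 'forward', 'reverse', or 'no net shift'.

Q₀ = 1.1080e-09 vs Keq = 9.0120e+04 ⇒ Q<K, forward
Step 1:
                  E         A         C         L
  Initial     1.564   0.03383    0.4608   0.07705
  Change      -1.04     3.121     3.121     3.121
  Equil      0.5237     3.155     3.582     3.198
  solve Keq expr → x = 1.04; check Q = 9.0120e+04
Then add 0.5297 M of C.
Step 2:
                  E         A         C         L
  Initial    0.5237     3.155     4.111     3.198
  Change    0.04204   -0.1261   -0.1261   -0.1261
  Equil      0.5657     3.029     3.985     3.072
  solve Keq expr → x = -0.04204; check Q = 9.0120e+04

Direction: reverse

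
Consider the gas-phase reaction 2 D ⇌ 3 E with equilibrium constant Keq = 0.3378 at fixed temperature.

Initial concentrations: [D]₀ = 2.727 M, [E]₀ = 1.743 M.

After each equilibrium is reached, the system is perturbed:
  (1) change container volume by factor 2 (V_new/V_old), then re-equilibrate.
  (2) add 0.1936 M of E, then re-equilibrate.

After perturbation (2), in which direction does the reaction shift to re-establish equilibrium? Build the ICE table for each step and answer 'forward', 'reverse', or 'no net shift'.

Q₀ = 0.7121 vs Keq = 0.3378 ⇒ Q>K, reverse
Step 1:
                  D         E
  init        2.727     1.743
  Δ          0.2098   -0.3147
  eq          2.937     1.428
  solve Keq expr → x = -0.1049; check Q = 0.3378
Then change container volume by factor 2 (V_new/V_old).
Step 2:
                  D         E
  init        1.468    0.7141
  Δ        -0.09702    0.1455
  eq          1.371    0.8597
  solve Keq expr → x = 0.04851; check Q = 0.3378
Then add 0.1936 M of E.
Step 3:
                  D         E
  init        1.371     1.053
  Δ          0.1012   -0.1518
  eq          1.473    0.9015
  solve Keq expr → x = -0.0506; check Q = 0.3378

Direction: reverse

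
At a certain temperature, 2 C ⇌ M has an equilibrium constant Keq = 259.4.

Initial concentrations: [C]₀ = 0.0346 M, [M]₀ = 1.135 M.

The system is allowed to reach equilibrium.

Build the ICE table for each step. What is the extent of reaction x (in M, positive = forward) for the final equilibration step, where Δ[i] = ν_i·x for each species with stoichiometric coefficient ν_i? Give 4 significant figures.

Q₀ = 948.1 vs Keq = 259.4 ⇒ Q>K, reverse
Step 1:
                  C         M
  Initial    0.0346     1.135
  Change    0.03109  -0.01555
  Equil     0.06569     1.119
  solve Keq expr → x = -0.01555; check Q = 259.4

x = -0.01555 M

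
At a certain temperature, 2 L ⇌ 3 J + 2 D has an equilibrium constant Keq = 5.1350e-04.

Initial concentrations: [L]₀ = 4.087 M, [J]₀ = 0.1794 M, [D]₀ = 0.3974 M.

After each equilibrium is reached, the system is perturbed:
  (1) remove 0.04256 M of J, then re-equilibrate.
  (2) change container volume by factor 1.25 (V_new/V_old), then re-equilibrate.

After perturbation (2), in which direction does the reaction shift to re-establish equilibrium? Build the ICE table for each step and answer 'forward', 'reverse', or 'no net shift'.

Direction: forward

Q₀ = 5.4590e-05 vs Keq = 5.1350e-04 ⇒ Q<K, forward
Step 1:
                    L           J           D
  I             4.087      0.1794      0.3974
  C          -0.09564      0.1435     0.09564
  E             3.991      0.3229       0.493
  solve Keq expr → x = 0.04782; check Q = 5.1350e-04
Then remove 0.04256 M of J.
Step 2:
                    L           J           D
  I             3.991      0.2803       0.493
  C          -0.02156     0.03235     0.02156
  E              3.97      0.3126      0.5146
  solve Keq expr → x = 0.01078; check Q = 5.1350e-04
Then change container volume by factor 1.25 (V_new/V_old).
Step 3:
                    L           J           D
  I             3.176      0.2501      0.4117
  C          -0.03066     0.04599     0.03066
  E             3.145      0.2961      0.4423
  solve Keq expr → x = 0.01533; check Q = 5.1350e-04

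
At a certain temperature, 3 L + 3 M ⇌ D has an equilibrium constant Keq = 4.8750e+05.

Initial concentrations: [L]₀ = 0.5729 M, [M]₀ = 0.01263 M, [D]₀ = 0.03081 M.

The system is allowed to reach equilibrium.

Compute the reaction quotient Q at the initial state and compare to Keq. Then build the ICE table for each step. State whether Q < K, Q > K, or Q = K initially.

Q₀ = 8.1329e+04 vs Keq = 4.8750e+05 ⇒ Q<K, forward
Step 1:
                    L           M           D
  I            0.5729     0.01263     0.03081
  C         -0.005474   -0.005474    0.001825
  E            0.5674    0.007156     0.03263
  solve Keq expr → x = 0.001825; check Q = 4.8750e+05

Q₀ = 8.1329e+04; Q < K (proceeds forward)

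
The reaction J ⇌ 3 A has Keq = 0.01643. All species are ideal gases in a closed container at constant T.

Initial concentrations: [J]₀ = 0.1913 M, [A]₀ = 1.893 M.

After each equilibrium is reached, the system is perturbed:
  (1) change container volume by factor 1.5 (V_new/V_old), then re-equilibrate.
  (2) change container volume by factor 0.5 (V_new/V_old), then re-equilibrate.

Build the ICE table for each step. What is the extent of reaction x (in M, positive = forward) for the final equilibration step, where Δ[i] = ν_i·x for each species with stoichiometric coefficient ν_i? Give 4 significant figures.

Q₀ = 35.46 vs Keq = 0.01643 ⇒ Q>K, reverse
Step 1:
                   J          A
  init        0.1913      1.893
  Δ           0.5542     -1.662
  eq          0.7455     0.2305
  solve Keq expr → x = -0.5542; check Q = 0.01643
Then change container volume by factor 1.5 (V_new/V_old).
Step 2:
                   J          A
  init         0.497     0.1537
  Δ         -0.01521    0.04562
  eq          0.4818     0.1993
  solve Keq expr → x = 0.01521; check Q = 0.01643
Then change container volume by factor 0.5 (V_new/V_old).
Step 3:
                   J          A
  init        0.9635     0.3986
  Δ           0.0478    -0.1434
  eq           1.011     0.2552
  solve Keq expr → x = -0.0478; check Q = 0.01643

x = -0.0478 M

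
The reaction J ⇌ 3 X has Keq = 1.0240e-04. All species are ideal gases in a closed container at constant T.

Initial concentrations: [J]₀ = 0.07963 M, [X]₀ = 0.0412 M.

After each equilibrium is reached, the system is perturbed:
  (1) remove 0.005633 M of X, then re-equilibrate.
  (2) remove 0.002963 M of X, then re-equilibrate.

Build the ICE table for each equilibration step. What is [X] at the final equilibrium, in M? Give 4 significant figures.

[X]_eq = 0.02046 M

Q₀ = 8.7824e-04 vs Keq = 1.0240e-04 ⇒ Q>K, reverse
Step 1:
                  J         X
  init      0.07963    0.0412
  Δ        0.006837  -0.02051
  eq        0.08647   0.02069
  solve Keq expr → x = -0.006837; check Q = 1.0240e-04
Then remove 0.005633 M of X.
Step 2:
                  J         X
  init      0.08647   0.01505
  Δ       -0.001829  0.005486
  eq        0.08464   0.02054
  solve Keq expr → x = 0.001829; check Q = 1.0240e-04
Then remove 0.002963 M of X.
Step 3:
                  J         X
  init      0.08464   0.01758
  Δ       -9.6164e-04  0.002885
  eq        0.08368   0.02046
  solve Keq expr → x = 9.6164e-04; check Q = 1.0240e-04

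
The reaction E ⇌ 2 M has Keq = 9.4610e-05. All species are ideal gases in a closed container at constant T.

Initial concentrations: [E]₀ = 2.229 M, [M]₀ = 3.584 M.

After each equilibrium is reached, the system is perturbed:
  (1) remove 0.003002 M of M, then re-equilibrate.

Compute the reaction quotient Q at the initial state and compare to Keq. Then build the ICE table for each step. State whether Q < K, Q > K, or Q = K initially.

Q₀ = 5.763 vs Keq = 9.4610e-05 ⇒ Q>K, reverse
Step 1:
                   E          M
  Initial      2.229      3.584
  Change       1.782     -3.565
  Equil        4.011    0.01948
  solve Keq expr → x = -1.782; check Q = 9.4610e-05
Then remove 0.003002 M of M.
Step 2:
                   E          M
  Initial      4.011    0.01648
  Change   -0.001499   0.002998
  Equil         4.01    0.01948
  solve Keq expr → x = 0.001499; check Q = 9.4610e-05

Q₀ = 5.763; Q > K (proceeds reverse)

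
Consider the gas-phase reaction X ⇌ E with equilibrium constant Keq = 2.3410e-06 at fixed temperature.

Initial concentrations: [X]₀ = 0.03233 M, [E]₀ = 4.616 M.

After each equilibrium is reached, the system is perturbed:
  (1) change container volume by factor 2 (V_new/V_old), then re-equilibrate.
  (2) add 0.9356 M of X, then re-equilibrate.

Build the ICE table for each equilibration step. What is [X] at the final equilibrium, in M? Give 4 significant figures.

Q₀ = 142.8 vs Keq = 2.3410e-06 ⇒ Q>K, reverse
Step 1:
                  X         E
  I         0.03233     4.616
  C           4.616    -4.616
  E           4.648 1.0882e-05
  solve Keq expr → x = -4.616; check Q = 2.3410e-06
Then change container volume by factor 2 (V_new/V_old).
Step 2:
                  X         E
  I           2.324 5.4409e-06
  C               0         0
  E           2.324 5.4409e-06
  solve Keq expr → x = 0; check Q = 2.3410e-06
Then add 0.9356 M of X.
Step 3:
                  X         E
  I            3.26 5.4409e-06
  C       -2.1902e-06 2.1902e-06
  E            3.26 7.6311e-06
  solve Keq expr → x = 2.1902e-06; check Q = 2.3410e-06

[X]_eq = 3.26 M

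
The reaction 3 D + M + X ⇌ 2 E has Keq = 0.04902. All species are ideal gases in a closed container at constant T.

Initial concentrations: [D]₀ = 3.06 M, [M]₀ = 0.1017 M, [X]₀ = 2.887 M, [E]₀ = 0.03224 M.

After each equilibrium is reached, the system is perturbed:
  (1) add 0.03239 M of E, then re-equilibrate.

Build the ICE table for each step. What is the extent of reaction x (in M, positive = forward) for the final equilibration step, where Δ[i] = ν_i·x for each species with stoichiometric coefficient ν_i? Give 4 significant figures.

x = -0.003493 M

Q₀ = 1.2355e-04 vs Keq = 0.04902 ⇒ Q<K, forward
Step 1:
                  D         M         X         E
  I            3.06    0.1017     2.887   0.03224
  C         -0.2623  -0.08743  -0.08743    0.1749
  E           2.798   0.01427       2.8    0.2071
  solve Keq expr → x = 0.08743; check Q = 0.04902
Then add 0.03239 M of E.
Step 2:
                  D         M         X         E
  I           2.798   0.01427       2.8    0.2395
  C         0.01048  0.003493  0.003493 -0.006986
  E           2.808   0.01776     2.803    0.2325
  solve Keq expr → x = -0.003493; check Q = 0.04902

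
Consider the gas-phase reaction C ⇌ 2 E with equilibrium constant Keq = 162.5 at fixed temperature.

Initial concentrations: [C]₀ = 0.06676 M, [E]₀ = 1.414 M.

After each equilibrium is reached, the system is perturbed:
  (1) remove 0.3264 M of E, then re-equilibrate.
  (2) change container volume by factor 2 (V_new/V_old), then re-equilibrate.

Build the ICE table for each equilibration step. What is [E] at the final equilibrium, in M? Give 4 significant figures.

Q₀ = 29.95 vs Keq = 162.5 ⇒ Q<K, forward
Step 1:
                  C         E
  init      0.06676     1.414
  Δ        -0.05256    0.1051
  eq         0.0142     1.519
  solve Keq expr → x = 0.05256; check Q = 162.5
Then remove 0.3264 M of E.
Step 2:
                  C         E
  init       0.0142     1.193
  Δ       -0.005291   0.01058
  eq        0.00891     1.203
  solve Keq expr → x = 0.005291; check Q = 162.5
Then change container volume by factor 2 (V_new/V_old).
Step 3:
                  C         E
  init     0.004455    0.6016
  Δ       -0.002195   0.00439
  eq        0.00226     0.606
  solve Keq expr → x = 0.002195; check Q = 162.5

[E]_eq = 0.606 M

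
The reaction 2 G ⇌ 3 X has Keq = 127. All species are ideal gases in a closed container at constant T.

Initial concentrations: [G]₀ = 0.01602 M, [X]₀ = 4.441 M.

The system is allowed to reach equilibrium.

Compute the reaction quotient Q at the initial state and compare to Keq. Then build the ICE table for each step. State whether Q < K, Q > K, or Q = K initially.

Q₀ = 3.4129e+05 vs Keq = 127 ⇒ Q>K, reverse
Step 1:
                  G         X
  I         0.01602     4.441
  C           0.582    -0.873
  E           0.598     3.568
  solve Keq expr → x = -0.291; check Q = 127

Q₀ = 3.4129e+05; Q > K (proceeds reverse)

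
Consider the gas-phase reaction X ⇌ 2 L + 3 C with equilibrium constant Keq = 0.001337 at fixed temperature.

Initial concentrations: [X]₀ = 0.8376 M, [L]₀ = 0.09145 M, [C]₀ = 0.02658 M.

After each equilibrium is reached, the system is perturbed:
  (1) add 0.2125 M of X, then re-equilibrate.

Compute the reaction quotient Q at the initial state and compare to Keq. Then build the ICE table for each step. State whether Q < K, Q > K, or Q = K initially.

Q₀ = 1.8750e-07 vs Keq = 0.001337 ⇒ Q<K, forward
Step 1:
                   X          L          C
  I           0.8376    0.09145    0.02658
  C         -0.07676     0.1535     0.2303
  E           0.7608      0.245     0.2569
  solve Keq expr → x = 0.07676; check Q = 0.001337
Then add 0.2125 M of X.
Step 2:
                   X          L          C
  I           0.9733      0.245     0.2569
  C        -0.004817   0.009634    0.01445
  E           0.9685     0.2546     0.2713
  solve Keq expr → x = 0.004817; check Q = 0.001337

Q₀ = 1.8750e-07; Q < K (proceeds forward)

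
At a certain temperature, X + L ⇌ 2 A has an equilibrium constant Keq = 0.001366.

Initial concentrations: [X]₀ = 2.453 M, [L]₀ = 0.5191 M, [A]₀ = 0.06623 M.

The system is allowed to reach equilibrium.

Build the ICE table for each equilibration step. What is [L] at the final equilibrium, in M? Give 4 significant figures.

Q₀ = 0.003445 vs Keq = 0.001366 ⇒ Q>K, reverse
Step 1:
                    X           L           A
  Initial       2.453      0.5191     0.06623
  Change      0.01197     0.01197    -0.02394
  Equil         2.465      0.5311     0.04229
  solve Keq expr → x = -0.01197; check Q = 0.001366

[L]_eq = 0.5311 M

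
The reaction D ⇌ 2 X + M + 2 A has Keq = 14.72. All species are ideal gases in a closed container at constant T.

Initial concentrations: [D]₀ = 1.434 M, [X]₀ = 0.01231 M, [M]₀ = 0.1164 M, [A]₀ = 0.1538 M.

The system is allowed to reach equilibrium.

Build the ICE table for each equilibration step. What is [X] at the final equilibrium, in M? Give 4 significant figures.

[X]_eq = 1.678 M

Q₀ = 2.9096e-07 vs Keq = 14.72 ⇒ Q<K, forward
Step 1:
                    D           X           M           A
  I             1.434     0.01231      0.1164      0.1538
  C           -0.8329       1.666      0.8329       1.666
  E            0.6011       1.678      0.9493        1.82
  solve Keq expr → x = 0.8329; check Q = 14.72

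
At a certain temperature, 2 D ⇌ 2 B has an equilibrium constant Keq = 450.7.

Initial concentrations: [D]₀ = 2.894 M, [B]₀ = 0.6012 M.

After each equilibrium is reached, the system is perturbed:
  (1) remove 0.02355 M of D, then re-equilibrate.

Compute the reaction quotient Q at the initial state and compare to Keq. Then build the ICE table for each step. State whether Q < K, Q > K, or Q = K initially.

Q₀ = 0.04316 vs Keq = 450.7 ⇒ Q<K, forward
Step 1:
                    D           B
  I             2.894      0.6012
  C            -2.737       2.737
  E            0.1572       3.338
  solve Keq expr → x = 1.368; check Q = 450.7
Then remove 0.02355 M of D.
Step 2:
                    D           B
  I            0.1337       3.338
  C           0.02249    -0.02249
  E            0.1562       3.315
  solve Keq expr → x = -0.01125; check Q = 450.7

Q₀ = 0.04316; Q < K (proceeds forward)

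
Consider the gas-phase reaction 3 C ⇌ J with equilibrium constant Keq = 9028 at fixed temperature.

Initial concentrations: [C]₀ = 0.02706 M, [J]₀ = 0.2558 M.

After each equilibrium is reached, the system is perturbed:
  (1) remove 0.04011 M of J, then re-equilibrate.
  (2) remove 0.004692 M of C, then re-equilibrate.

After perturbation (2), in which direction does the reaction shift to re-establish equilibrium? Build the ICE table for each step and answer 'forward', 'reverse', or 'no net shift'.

Direction: reverse

Q₀ = 1.2910e+04 vs Keq = 9028 ⇒ Q>K, reverse
Step 1:
                   C          J
  I          0.02706     0.2558
  C         0.003381  -0.001127
  E          0.03044     0.2547
  solve Keq expr → x = -0.001127; check Q = 9028
Then remove 0.04011 M of J.
Step 2:
                   C          J
  I          0.03044     0.2146
  C        -0.001665 5.5516e-04
  E          0.02878     0.2151
  solve Keq expr → x = 5.5516e-04; check Q = 9028
Then remove 0.004692 M of C.
Step 3:
                   C          J
  I          0.02408     0.2151
  C         0.004623  -0.001541
  E          0.02871     0.2136
  solve Keq expr → x = -0.001541; check Q = 9028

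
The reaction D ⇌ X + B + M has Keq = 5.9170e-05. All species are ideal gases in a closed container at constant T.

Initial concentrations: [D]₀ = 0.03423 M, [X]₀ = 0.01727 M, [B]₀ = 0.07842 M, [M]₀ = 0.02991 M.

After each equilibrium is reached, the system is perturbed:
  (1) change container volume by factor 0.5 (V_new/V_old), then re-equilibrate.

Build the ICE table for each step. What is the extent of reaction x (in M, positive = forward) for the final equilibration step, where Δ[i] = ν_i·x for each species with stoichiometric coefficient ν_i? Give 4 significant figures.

x = -0.004 M

Q₀ = 0.001183 vs Keq = 5.9170e-05 ⇒ Q>K, reverse
Step 1:
                    D           X           B           M
  init        0.03423     0.01727     0.07842     0.02991
  Δ           0.01438    -0.01438    -0.01438    -0.01438
  eq          0.04861    0.002892     0.06404     0.01553
  solve Keq expr → x = -0.01438; check Q = 5.9170e-05
Then change container volume by factor 0.5 (V_new/V_old).
Step 2:
                    D           X           B           M
  init        0.09722    0.005783      0.1281     0.03106
  Δ             0.004      -0.004      -0.004      -0.004
  eq           0.1012    0.001783      0.1241     0.02706
  solve Keq expr → x = -0.004; check Q = 5.9170e-05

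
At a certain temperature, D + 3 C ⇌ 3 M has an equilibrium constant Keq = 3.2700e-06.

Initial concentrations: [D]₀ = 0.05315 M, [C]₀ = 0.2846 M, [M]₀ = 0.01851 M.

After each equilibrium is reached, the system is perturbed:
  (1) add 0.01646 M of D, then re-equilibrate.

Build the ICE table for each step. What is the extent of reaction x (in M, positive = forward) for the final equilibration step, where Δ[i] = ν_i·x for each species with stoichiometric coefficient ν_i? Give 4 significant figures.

x = 4.9301e-05 M

Q₀ = 0.005176 vs Keq = 3.2700e-06 ⇒ Q>K, reverse
Step 1:
                    D           C           M
  Initial     0.05315      0.2846     0.01851
  Change      0.00559     0.01677    -0.01677
  Equil       0.05874      0.3014    0.001739
  solve Keq expr → x = -0.00559; check Q = 3.2700e-06
Then add 0.01646 M of D.
Step 2:
                    D           C           M
  Initial      0.0752      0.3014    0.001739
  Change  -4.9301e-05 -1.4790e-04  1.4790e-04
  Equil       0.07515      0.3012    0.001887
  solve Keq expr → x = 4.9301e-05; check Q = 3.2700e-06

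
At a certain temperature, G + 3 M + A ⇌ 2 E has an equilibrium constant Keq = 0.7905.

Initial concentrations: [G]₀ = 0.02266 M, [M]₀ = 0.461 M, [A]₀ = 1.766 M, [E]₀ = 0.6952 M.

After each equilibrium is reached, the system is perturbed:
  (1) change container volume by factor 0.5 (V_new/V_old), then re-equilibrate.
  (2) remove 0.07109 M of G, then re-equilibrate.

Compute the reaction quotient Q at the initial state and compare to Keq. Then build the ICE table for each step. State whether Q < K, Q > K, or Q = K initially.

Q₀ = 123.3; Q > K (proceeds reverse)

Q₀ = 123.3 vs Keq = 0.7905 ⇒ Q>K, reverse
Step 1:
                  G         M         A         E
  init      0.02266     0.461     1.766    0.6952
  Δ          0.1411    0.4232    0.1411   -0.2821
  eq         0.1637    0.8842     1.907    0.4131
  solve Keq expr → x = -0.1411; check Q = 0.7905
Then change container volume by factor 0.5 (V_new/V_old).
Step 2:
                  G         M         A         E
  init       0.3275     1.768     3.814    0.8261
  Δ         -0.1454   -0.4363   -0.1454    0.2909
  eq          0.182     1.332     3.669     1.117
  solve Keq expr → x = 0.1454; check Q = 0.7905
Then remove 0.07109 M of G.
Step 3:
                  G         M         A         E
  init       0.1109     1.332     3.669     1.117
  Δ         0.02665   0.07996   0.02665   -0.0533
  eq         0.1376     1.412     3.695     1.064
  solve Keq expr → x = -0.02665; check Q = 0.7905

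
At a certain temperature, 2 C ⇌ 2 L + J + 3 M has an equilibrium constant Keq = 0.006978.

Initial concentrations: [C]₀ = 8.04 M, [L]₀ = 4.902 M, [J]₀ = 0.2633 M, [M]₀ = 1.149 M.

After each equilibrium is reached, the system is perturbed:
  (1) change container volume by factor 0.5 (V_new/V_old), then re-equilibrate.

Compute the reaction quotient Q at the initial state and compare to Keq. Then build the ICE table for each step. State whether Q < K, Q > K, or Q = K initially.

Q₀ = 0.1485 vs Keq = 0.006978 ⇒ Q>K, reverse
Step 1:
                    C           L           J           M
  I              8.04       4.902      0.2633       1.149
  C            0.3425     -0.3425     -0.1713     -0.5138
  E             8.383       4.559     0.09203      0.6352
  solve Keq expr → x = -0.1713; check Q = 0.006978
Then change container volume by factor 0.5 (V_new/V_old).
Step 2:
                    C           L           J           M
  I             16.77       9.119      0.1841        1.27
  C            0.2825     -0.2825     -0.1413     -0.4238
  E             17.05       8.836      0.0428      0.8466
  solve Keq expr → x = -0.1413; check Q = 0.006978

Q₀ = 0.1485; Q > K (proceeds reverse)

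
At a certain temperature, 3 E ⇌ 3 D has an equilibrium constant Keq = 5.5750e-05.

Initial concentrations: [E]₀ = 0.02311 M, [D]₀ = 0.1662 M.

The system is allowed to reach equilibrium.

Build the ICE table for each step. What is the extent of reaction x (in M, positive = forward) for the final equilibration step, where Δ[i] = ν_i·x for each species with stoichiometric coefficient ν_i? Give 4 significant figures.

Q₀ = 372 vs Keq = 5.5750e-05 ⇒ Q>K, reverse
Step 1:
                  E         D
  init      0.02311    0.1662
  Δ          0.1592   -0.1592
  eq         0.1823  0.006966
  solve Keq expr → x = -0.05308; check Q = 5.5750e-05

x = -0.05308 M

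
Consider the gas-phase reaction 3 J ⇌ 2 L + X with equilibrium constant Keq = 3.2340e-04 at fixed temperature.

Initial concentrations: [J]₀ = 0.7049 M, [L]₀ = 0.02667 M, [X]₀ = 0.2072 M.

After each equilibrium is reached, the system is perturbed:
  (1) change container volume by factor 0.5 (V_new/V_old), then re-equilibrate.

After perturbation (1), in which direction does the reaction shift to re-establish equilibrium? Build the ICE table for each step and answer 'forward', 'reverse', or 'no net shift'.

Q₀ = 4.2078e-04 vs Keq = 3.2340e-04 ⇒ Q>K, reverse
Step 1:
                   J          L          X
  init        0.7049    0.02667     0.2072
  Δ         0.004471  -0.002981   -0.00149
  eq          0.7094    0.02369     0.2057
  solve Keq expr → x = -0.00149; check Q = 3.2340e-04
Then change container volume by factor 0.5 (V_new/V_old).
Step 2:
                   J          L          X
  init         1.419    0.04738     0.4114
  Δ                0          0          0
  eq           1.419    0.04738     0.4114
  solve Keq expr → x = 0; check Q = 3.2340e-04

Direction: no net shift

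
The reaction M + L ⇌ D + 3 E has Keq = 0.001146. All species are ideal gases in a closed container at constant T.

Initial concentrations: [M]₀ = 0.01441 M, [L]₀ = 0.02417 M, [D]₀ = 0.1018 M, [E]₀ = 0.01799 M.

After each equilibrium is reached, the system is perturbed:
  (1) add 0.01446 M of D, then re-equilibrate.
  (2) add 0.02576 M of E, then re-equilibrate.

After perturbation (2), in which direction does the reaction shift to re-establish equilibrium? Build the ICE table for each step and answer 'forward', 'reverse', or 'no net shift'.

Direction: reverse

Q₀ = 0.001702 vs Keq = 0.001146 ⇒ Q>K, reverse
Step 1:
                   M          L          D          E
  I          0.01441    0.02417     0.1018    0.01799
  C       6.1173e-04 6.1173e-04 -6.1173e-04  -0.001835
  E          0.01502    0.02478     0.1012    0.01615
  solve Keq expr → x = -6.1173e-04; check Q = 0.001146
Then add 0.01446 M of D.
Step 2:
                   M          L          D          E
  I          0.01502    0.02478     0.1156    0.01615
  C       1.9572e-04 1.9572e-04 -1.9572e-04 -5.8715e-04
  E          0.01522    0.02498     0.1155    0.01557
  solve Keq expr → x = -1.9572e-04; check Q = 0.001146
Then add 0.02576 M of E.
Step 3:
                   M          L          D          E
  I          0.01522    0.02498     0.1155    0.04133
  C          0.00721    0.00721   -0.00721   -0.02163
  E          0.02243    0.03219     0.1082     0.0197
  solve Keq expr → x = -0.00721; check Q = 0.001146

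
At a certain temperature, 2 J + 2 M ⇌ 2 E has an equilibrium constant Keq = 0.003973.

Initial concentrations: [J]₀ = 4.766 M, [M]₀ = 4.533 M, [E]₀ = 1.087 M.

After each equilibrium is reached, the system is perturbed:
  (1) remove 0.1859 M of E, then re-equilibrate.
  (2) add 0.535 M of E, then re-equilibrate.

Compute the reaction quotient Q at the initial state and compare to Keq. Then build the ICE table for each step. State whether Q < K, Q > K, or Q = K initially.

Q₀ = 0.002532; Q < K (proceeds forward)

Q₀ = 0.002532 vs Keq = 0.003973 ⇒ Q<K, forward
Step 1:
                    J           M           E
  Initial       4.766       4.533       1.087
  Change      -0.1744     -0.1744      0.1744
  Equil         4.592       4.359       1.261
  solve Keq expr → x = 0.08722; check Q = 0.003973
Then remove 0.1859 M of E.
Step 2:
                    J           M           E
  Initial       4.592       4.359       1.076
  Change      -0.1194     -0.1194      0.1194
  Equil         4.472       4.239       1.195
  solve Keq expr → x = 0.05971; check Q = 0.003973
Then add 0.535 M of E.
Step 3:
                    J           M           E
  Initial       4.472       4.239        1.73
  Change       0.3406      0.3406     -0.3406
  Equil         4.813        4.58       1.389
  solve Keq expr → x = -0.1703; check Q = 0.003973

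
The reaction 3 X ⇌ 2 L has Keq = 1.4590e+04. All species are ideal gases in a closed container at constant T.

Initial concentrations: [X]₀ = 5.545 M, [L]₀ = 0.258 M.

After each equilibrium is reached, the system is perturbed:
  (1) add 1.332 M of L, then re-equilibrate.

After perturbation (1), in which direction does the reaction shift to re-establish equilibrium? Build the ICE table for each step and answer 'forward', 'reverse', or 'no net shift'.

Q₀ = 3.9042e-04 vs Keq = 1.4590e+04 ⇒ Q<K, forward
Step 1:
                  X         L
  init        5.545     0.258
  Δ          -5.444     3.629
  eq         0.1012     3.887
  solve Keq expr → x = 1.815; check Q = 1.4590e+04
Then add 1.332 M of L.
Step 2:
                  X         L
  init       0.1012     5.219
  Δ         0.02173  -0.01449
  eq         0.1229     5.205
  solve Keq expr → x = -0.007244; check Q = 1.4590e+04

Direction: reverse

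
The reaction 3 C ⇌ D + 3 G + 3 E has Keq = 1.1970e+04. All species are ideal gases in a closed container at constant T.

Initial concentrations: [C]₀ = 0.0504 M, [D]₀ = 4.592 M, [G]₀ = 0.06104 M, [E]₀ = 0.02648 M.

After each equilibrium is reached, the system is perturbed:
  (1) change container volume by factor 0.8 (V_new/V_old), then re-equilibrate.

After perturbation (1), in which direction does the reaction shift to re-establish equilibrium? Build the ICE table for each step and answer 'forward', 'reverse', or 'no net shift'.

Q₀ = 1.5146e-04 vs Keq = 1.1970e+04 ⇒ Q<K, forward
Step 1:
                    C           D           G           E
  init         0.0504       4.592     0.06104     0.02648
  Δ          -0.04979      0.0166     0.04979     0.04979
  eq       6.1488e-04       4.609      0.1108     0.07627
  solve Keq expr → x = 0.0166; check Q = 1.1970e+04
Then change container volume by factor 0.8 (V_new/V_old).
Step 2:
                    C           D           G           E
  init     7.6860e-04       5.761      0.1385     0.09533
  Δ        2.6154e-04 -8.7181e-05 -2.6154e-04 -2.6154e-04
  eq          0.00103       5.761      0.1383     0.09507
  solve Keq expr → x = -8.7181e-05; check Q = 1.1970e+04

Direction: reverse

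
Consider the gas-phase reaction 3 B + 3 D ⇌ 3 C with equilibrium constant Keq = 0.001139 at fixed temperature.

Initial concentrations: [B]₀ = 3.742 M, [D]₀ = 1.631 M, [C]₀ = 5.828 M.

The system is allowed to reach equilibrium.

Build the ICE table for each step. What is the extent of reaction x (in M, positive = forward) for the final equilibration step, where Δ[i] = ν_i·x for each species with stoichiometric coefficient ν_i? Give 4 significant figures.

Q₀ = 0.8707 vs Keq = 0.001139 ⇒ Q>K, reverse
Step 1:
                   B          D          C
  Initial      3.742      1.631      5.828
  Change         2.8        2.8       -2.8
  Equil        6.542      4.431      3.028
  solve Keq expr → x = -0.9334; check Q = 0.001139

x = -0.9334 M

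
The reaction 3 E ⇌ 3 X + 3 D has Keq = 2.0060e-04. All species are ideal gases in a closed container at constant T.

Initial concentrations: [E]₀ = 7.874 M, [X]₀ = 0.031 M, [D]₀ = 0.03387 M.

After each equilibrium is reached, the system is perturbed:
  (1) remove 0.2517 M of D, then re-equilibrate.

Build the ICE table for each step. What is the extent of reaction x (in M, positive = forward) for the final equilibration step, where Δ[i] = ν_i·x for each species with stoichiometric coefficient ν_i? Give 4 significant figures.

x = 0.04393 M

Q₀ = 2.3711e-12 vs Keq = 2.0060e-04 ⇒ Q<K, forward
Step 1:
                   E          X          D
  I            7.874      0.031    0.03387
  C          -0.6192     0.6192     0.6192
  E            7.255     0.6502     0.6531
  solve Keq expr → x = 0.2064; check Q = 2.0060e-04
Then remove 0.2517 M of D.
Step 2:
                   E          X          D
  I            7.255     0.6502     0.4014
  C          -0.1318     0.1318     0.1318
  E            7.123      0.782     0.5332
  solve Keq expr → x = 0.04393; check Q = 2.0060e-04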